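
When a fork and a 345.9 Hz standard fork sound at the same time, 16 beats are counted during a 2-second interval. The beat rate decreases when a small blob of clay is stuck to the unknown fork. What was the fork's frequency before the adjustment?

353.9 Hz

Beat frequency = 16/2 = 8 Hz.
|f − 345.9| = 8, so the fork was at either 337.9 Hz or 353.9 Hz.
Adding mass to a fork lowers its frequency; the adjustment lowers the fork's frequency.
The beat rate fell, so the adjustment moved the fork toward 345.9 Hz — it must have started above the reference.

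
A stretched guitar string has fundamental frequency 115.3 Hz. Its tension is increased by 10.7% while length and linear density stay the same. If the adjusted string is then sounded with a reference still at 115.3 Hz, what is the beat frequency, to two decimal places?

For a string, f ∝ √T, so the new frequency is 115.3·√1.107 = 121.3118 Hz.
f_beat = |121.3118 − 115.3| = 6.01 Hz.

6.01 Hz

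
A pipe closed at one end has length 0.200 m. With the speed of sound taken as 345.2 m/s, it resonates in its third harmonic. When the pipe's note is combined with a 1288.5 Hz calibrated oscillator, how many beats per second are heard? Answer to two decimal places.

6.00 Hz

Closed pipe (odd harmonics): f_n = n·v/(4L) = 3·345.2/(4·0.200) = 1294.5000 Hz.
f_beat = |1294.5000 − 1288.5| = 6.00 Hz.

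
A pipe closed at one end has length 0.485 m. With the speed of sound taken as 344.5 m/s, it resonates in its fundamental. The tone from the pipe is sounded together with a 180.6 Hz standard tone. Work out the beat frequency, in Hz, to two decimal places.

3.02 Hz

Closed pipe (odd harmonics): f_n = n·v/(4L) = 1·344.5/(4·0.485) = 177.5773 Hz.
f_beat = |177.5773 − 180.6| = 3.02 Hz.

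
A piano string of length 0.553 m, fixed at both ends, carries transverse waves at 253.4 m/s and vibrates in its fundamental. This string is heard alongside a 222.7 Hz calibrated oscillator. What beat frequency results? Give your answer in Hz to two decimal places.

6.41 Hz

For a string fixed at both ends, f_n = n·v/(2L) = 1·253.4/(2·0.553) = 229.1139 Hz.
f_beat = |229.1139 − 222.7| = 6.41 Hz.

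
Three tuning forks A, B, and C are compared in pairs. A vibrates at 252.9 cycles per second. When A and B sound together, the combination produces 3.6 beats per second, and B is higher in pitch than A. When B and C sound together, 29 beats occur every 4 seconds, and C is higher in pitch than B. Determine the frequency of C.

B is above A, so f_B = 252.9 + 3.6 = 256.5 Hz.
B–C: Beat frequency = 29/4 = 7.25 Hz.
C is above B, so f_C = 256.5 + 7.25 = 263.75 Hz.

263.75 Hz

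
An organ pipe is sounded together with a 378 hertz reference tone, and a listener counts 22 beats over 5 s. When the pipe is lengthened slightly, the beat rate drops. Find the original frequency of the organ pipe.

Beat frequency = 22/5 = 4.4 Hz.
|f − 378| = 4.4, so the organ pipe was at either 373.6 Hz or 382.4 Hz.
A longer pipe has a lower fundamental; the adjustment lowers the organ pipe's frequency.
The beat rate fell, so the adjustment moved the organ pipe toward 378 Hz — it must have started above the reference.

382.4 Hz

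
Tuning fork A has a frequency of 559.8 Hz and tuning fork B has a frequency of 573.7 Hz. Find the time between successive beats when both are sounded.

f_beat = |559.8 − 573.7| = 13.9 Hz.
Beat period T = 1 / f_beat = 1 / 13.9 s.

0.072 s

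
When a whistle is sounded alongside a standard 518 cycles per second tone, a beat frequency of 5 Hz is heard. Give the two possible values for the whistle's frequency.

|f − 518| = 5, so f = 518 ± 5.

513 Hz or 523 Hz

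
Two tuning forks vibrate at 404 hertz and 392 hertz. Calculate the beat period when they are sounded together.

0.083 s

f_beat = |404 − 392| = 12 Hz.
Beat period T = 1 / f_beat = 1 / 12 s.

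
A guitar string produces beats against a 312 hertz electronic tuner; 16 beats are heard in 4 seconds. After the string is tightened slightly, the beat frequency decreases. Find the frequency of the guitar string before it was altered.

Beat frequency = 16/4 = 4 Hz.
|f − 312| = 4, so the guitar string was at either 308 Hz or 316 Hz.
Increasing tension raises a string's frequency; the adjustment raises the guitar string's frequency.
The beat rate fell, so the adjustment moved the guitar string toward 312 Hz — it must have started below the reference.

308 Hz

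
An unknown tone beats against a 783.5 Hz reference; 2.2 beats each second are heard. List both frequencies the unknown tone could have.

781.3 Hz or 785.7 Hz

|f − 783.5| = 2.2, so f = 783.5 ± 2.2.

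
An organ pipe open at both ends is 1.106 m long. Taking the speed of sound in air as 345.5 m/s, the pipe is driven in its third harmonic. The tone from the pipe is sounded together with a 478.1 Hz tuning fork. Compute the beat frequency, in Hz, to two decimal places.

9.52 Hz

Open pipe: f_n = n·v/(2L) = 3·345.5/(2·1.106) = 468.5805 Hz.
f_beat = |468.5805 − 478.1| = 9.52 Hz.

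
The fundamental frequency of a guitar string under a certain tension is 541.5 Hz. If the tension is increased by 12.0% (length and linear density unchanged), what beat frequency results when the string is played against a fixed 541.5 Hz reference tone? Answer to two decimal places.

31.57 Hz

For a string, f ∝ √T, so the new frequency is 541.5·√1.120 = 573.0697 Hz.
f_beat = |573.0697 − 541.5| = 31.57 Hz.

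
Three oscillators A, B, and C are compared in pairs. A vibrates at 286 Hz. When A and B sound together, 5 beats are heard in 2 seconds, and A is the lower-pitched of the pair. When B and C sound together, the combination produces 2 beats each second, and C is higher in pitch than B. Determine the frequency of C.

290.5 Hz

A–B: Beat frequency = 5/2 = 2.5 Hz.
B is above A, so f_B = 286 + 2.5 = 288.5 Hz.
C is above B, so f_C = 288.5 + 2 = 290.5 Hz.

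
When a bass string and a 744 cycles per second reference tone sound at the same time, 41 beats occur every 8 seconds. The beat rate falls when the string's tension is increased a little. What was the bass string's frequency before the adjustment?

Beat frequency = 41/8 = 5.125 Hz.
|f − 744| = 5.125, so the bass string was at either 738.875 Hz or 749.125 Hz.
Higher tension means higher frequency; the adjustment raises the bass string's frequency.
The beat rate fell, so the adjustment moved the bass string toward 744 Hz — it must have started below the reference.

738.875 Hz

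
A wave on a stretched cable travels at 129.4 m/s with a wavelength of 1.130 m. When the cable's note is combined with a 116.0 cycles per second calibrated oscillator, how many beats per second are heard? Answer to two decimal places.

Source frequency f = v/λ = 129.4/1.130 = 114.5133 Hz.
f_beat = |114.5133 − 116.0| = 1.49 Hz.

1.49 Hz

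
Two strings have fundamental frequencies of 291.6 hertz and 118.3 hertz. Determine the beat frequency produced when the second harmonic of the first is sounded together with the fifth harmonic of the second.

8.3 Hz

Second harmonic of the first: 2·291.6 = 583.2 Hz.
Fifth harmonic of the second: 5·118.3 = 591.5 Hz.
f_beat = |583.2 − 591.5| = 8.3 Hz.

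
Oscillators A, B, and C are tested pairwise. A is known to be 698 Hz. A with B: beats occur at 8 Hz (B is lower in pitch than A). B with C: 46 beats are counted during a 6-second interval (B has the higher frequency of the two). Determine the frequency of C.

682.3333 Hz

B is below A, so f_B = 698 − 8 = 690 Hz.
B–C: Beat frequency = 46/6 = 7.6667 Hz.
C is below B, so f_C = 690 − 7.6667 = 682.3333 Hz.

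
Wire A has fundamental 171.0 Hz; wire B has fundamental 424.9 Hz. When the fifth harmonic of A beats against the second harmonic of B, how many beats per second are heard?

Fifth harmonic of the first: 5·171.0 = 855.0 Hz.
Second harmonic of the second: 2·424.9 = 849.8 Hz.
f_beat = |855.0 − 849.8| = 5.2 Hz.

5.2 Hz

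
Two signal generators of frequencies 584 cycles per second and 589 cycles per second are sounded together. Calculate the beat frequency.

f_beat = |f₁ − f₂|.
|584 − 589| = 5 Hz.

5 Hz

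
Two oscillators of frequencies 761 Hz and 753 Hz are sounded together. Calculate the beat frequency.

f_beat = |f₁ − f₂|.
|761 − 753| = 8 Hz.

8 Hz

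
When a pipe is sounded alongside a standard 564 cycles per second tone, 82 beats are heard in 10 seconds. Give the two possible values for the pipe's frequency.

555.8 Hz or 572.2 Hz

Beat frequency = 82/10 = 8.2 Hz.
|f − 564| = 8.2, so f = 564 ± 8.2.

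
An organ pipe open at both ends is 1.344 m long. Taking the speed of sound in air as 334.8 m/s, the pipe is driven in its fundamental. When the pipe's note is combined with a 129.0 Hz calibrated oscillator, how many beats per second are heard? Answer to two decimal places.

Open pipe: f_n = n·v/(2L) = 1·334.8/(2·1.344) = 124.5536 Hz.
f_beat = |124.5536 − 129.0| = 4.45 Hz.

4.45 Hz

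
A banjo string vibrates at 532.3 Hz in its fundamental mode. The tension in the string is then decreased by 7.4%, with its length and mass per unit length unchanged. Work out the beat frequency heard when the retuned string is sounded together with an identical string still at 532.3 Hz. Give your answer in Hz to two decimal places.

20.07 Hz

For a string, f ∝ √T, so the new frequency is 532.3·√0.926 = 512.2264 Hz.
f_beat = |512.2264 − 532.3| = 20.07 Hz.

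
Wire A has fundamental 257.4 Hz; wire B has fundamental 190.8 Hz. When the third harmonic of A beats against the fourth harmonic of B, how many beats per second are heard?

Third harmonic of the first: 3·257.4 = 772.2 Hz.
Fourth harmonic of the second: 4·190.8 = 763.2 Hz.
f_beat = |772.2 − 763.2| = 9.0 Hz.

9.0 Hz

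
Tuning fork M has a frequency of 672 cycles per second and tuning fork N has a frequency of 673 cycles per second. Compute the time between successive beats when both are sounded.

f_beat = |672 − 673| = 1 Hz.
Beat period T = 1 / f_beat = 1 / 1 s.

1.000 s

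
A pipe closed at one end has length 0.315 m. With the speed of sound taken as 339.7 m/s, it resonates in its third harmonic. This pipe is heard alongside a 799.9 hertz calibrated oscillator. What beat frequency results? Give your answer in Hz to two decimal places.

8.91 Hz

Closed pipe (odd harmonics): f_n = n·v/(4L) = 3·339.7/(4·0.315) = 808.8095 Hz.
f_beat = |808.8095 − 799.9| = 8.91 Hz.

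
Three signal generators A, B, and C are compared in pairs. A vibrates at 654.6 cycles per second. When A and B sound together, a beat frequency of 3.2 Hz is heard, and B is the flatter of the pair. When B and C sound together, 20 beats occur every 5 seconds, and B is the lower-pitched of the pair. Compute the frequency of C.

B is below A, so f_B = 654.6 − 3.2 = 651.4 Hz.
B–C: Beat frequency = 20/5 = 4 Hz.
C is above B, so f_C = 651.4 + 4 = 655.4 Hz.

655.4 Hz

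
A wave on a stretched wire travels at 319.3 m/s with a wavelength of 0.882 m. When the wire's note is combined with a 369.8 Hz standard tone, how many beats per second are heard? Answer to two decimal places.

Source frequency f = v/λ = 319.3/0.882 = 362.0181 Hz.
f_beat = |362.0181 − 369.8| = 7.78 Hz.

7.78 Hz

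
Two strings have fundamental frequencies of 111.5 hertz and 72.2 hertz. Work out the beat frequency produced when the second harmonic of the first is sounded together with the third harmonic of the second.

6.4 Hz

Second harmonic of the first: 2·111.5 = 223.0 Hz.
Third harmonic of the second: 3·72.2 = 216.6 Hz.
f_beat = |223.0 − 216.6| = 6.4 Hz.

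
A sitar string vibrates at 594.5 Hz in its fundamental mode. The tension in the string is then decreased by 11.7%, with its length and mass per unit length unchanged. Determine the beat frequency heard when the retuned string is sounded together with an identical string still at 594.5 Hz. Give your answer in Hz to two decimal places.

35.86 Hz

For a string, f ∝ √T, so the new frequency is 594.5·√0.883 = 558.6402 Hz.
f_beat = |558.6402 − 594.5| = 35.86 Hz.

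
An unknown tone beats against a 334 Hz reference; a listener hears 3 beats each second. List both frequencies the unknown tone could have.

331 Hz or 337 Hz

|f − 334| = 3, so f = 334 ± 3.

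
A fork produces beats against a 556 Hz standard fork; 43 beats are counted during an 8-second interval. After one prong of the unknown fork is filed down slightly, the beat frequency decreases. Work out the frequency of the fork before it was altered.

Beat frequency = 43/8 = 5.375 Hz.
|f − 556| = 5.375, so the fork was at either 550.625 Hz or 561.375 Hz.
Filing a prong removes mass and raises the fork's frequency; the adjustment raises the fork's frequency.
The beat rate fell, so the adjustment moved the fork toward 556 Hz — it must have started below the reference.

550.625 Hz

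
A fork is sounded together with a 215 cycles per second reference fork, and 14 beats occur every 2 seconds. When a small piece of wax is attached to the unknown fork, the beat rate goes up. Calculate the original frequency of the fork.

Beat frequency = 14/2 = 7 Hz.
|f − 215| = 7, so the fork was at either 208 Hz or 222 Hz.
Loading a fork with wax lowers its frequency; the adjustment lowers the fork's frequency.
The beat rate rose, so the adjustment moved the fork further from 215 Hz — it was already below the reference.

208 Hz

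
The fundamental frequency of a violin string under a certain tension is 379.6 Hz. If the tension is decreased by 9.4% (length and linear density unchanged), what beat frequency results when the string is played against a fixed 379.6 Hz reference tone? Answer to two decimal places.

For a string, f ∝ √T, so the new frequency is 379.6·√0.906 = 361.3186 Hz.
f_beat = |361.3186 − 379.6| = 18.28 Hz.

18.28 Hz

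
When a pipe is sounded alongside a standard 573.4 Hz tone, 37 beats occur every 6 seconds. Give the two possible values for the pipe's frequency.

567.2333 Hz or 579.5667 Hz

Beat frequency = 37/6 = 6.1667 Hz.
|f − 573.4| = 6.1667, so f = 573.4 ± 6.1667.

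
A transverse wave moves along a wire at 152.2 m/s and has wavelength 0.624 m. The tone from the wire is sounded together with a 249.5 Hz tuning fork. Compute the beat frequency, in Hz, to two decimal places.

Source frequency f = v/λ = 152.2/0.624 = 243.9103 Hz.
f_beat = |243.9103 − 249.5| = 5.59 Hz.

5.59 Hz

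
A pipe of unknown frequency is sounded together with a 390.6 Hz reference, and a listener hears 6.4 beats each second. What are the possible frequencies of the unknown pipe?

|f − 390.6| = 6.4, so f = 390.6 ± 6.4.

384.2 Hz or 397 Hz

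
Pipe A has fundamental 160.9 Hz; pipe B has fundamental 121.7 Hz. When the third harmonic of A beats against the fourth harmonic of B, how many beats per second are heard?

Third harmonic of the first: 3·160.9 = 482.7 Hz.
Fourth harmonic of the second: 4·121.7 = 486.8 Hz.
f_beat = |482.7 − 486.8| = 4.1 Hz.

4.1 Hz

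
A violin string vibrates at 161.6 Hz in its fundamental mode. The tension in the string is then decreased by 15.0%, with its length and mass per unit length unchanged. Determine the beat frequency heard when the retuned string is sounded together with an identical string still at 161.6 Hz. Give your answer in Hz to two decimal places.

For a string, f ∝ √T, so the new frequency is 161.6·√0.850 = 148.9878 Hz.
f_beat = |148.9878 − 161.6| = 12.61 Hz.

12.61 Hz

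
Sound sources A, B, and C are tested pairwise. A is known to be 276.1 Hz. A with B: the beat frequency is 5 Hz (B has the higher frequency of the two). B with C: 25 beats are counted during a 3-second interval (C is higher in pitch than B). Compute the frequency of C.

289.4333 Hz

B is above A, so f_B = 276.1 + 5 = 281.1 Hz.
B–C: Beat frequency = 25/3 = 8.3333 Hz.
C is above B, so f_C = 281.1 + 8.3333 = 289.4333 Hz.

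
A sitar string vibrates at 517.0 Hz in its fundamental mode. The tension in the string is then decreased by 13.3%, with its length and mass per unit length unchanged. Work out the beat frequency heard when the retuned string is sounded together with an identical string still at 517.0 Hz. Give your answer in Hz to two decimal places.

35.61 Hz

For a string, f ∝ √T, so the new frequency is 517.0·√0.867 = 481.3934 Hz.
f_beat = |481.3934 − 517.0| = 35.61 Hz.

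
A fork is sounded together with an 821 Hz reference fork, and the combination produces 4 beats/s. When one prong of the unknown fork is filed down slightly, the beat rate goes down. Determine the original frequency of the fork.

|f − 821| = 4, so the fork was at either 817 Hz or 825 Hz.
Filing a prong removes mass and raises the fork's frequency; the adjustment raises the fork's frequency.
The beat rate fell, so the adjustment moved the fork toward 821 Hz — it must have started below the reference.

817 Hz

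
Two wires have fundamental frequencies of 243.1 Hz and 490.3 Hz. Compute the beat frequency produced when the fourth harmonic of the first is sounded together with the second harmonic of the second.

8.2 Hz

Fourth harmonic of the first: 4·243.1 = 972.4 Hz.
Second harmonic of the second: 2·490.3 = 980.6 Hz.
f_beat = |972.4 − 980.6| = 8.2 Hz.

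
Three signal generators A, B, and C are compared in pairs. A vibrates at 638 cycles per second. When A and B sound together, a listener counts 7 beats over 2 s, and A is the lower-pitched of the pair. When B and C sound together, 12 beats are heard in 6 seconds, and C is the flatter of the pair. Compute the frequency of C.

A–B: Beat frequency = 7/2 = 3.5 Hz.
B is above A, so f_B = 638 + 3.5 = 641.5 Hz.
B–C: Beat frequency = 12/6 = 2 Hz.
C is below B, so f_C = 641.5 − 2 = 639.5 Hz.

639.5 Hz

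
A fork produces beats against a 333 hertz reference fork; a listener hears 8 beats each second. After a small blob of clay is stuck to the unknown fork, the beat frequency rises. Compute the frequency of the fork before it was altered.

|f − 333| = 8, so the fork was at either 325 Hz or 341 Hz.
Adding mass to a fork lowers its frequency; the adjustment lowers the fork's frequency.
The beat rate rose, so the adjustment moved the fork further from 333 Hz — it was already below the reference.

325 Hz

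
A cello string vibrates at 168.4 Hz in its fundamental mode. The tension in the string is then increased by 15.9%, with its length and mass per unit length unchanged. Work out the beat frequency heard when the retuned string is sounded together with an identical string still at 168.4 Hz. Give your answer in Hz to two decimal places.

12.89 Hz

For a string, f ∝ √T, so the new frequency is 168.4·√1.159 = 181.2942 Hz.
f_beat = |181.2942 − 168.4| = 12.89 Hz.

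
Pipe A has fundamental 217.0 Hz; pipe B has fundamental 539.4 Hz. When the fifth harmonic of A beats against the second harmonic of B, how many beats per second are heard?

Fifth harmonic of the first: 5·217.0 = 1085.0 Hz.
Second harmonic of the second: 2·539.4 = 1078.8 Hz.
f_beat = |1085.0 − 1078.8| = 6.2 Hz.

6.2 Hz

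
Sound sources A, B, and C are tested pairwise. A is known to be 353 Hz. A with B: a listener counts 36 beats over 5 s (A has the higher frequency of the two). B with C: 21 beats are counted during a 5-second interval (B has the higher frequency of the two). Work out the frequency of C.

A–B: Beat frequency = 36/5 = 7.2 Hz.
B is below A, so f_B = 353 − 7.2 = 345.8 Hz.
B–C: Beat frequency = 21/5 = 4.2 Hz.
C is below B, so f_C = 345.8 − 4.2 = 341.6 Hz.

341.6 Hz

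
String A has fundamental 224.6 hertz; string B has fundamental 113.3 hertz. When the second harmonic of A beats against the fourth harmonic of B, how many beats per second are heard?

4.0 Hz

Second harmonic of the first: 2·224.6 = 449.2 Hz.
Fourth harmonic of the second: 4·113.3 = 453.2 Hz.
f_beat = |449.2 − 453.2| = 4.0 Hz.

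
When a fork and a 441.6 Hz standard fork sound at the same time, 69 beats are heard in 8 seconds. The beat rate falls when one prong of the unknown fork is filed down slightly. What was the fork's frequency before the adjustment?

432.975 Hz

Beat frequency = 69/8 = 8.625 Hz.
|f − 441.6| = 8.625, so the fork was at either 432.975 Hz or 450.225 Hz.
Filing a prong removes mass and raises the fork's frequency; the adjustment raises the fork's frequency.
The beat rate fell, so the adjustment moved the fork toward 441.6 Hz — it must have started below the reference.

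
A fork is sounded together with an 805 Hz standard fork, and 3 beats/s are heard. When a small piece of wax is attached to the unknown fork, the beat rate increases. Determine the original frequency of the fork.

802 Hz

|f − 805| = 3, so the fork was at either 802 Hz or 808 Hz.
Loading a fork with wax lowers its frequency; the adjustment lowers the fork's frequency.
The beat rate rose, so the adjustment moved the fork further from 805 Hz — it was already below the reference.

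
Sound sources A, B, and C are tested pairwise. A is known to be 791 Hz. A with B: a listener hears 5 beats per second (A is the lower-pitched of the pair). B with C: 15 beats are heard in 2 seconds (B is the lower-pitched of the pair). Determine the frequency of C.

803.5 Hz

B is above A, so f_B = 791 + 5 = 796 Hz.
B–C: Beat frequency = 15/2 = 7.5 Hz.
C is above B, so f_C = 796 + 7.5 = 803.5 Hz.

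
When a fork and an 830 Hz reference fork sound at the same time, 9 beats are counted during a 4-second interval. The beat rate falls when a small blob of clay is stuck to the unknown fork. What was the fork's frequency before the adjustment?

832.25 Hz

Beat frequency = 9/4 = 2.25 Hz.
|f − 830| = 2.25, so the fork was at either 827.75 Hz or 832.25 Hz.
Adding mass to a fork lowers its frequency; the adjustment lowers the fork's frequency.
The beat rate fell, so the adjustment moved the fork toward 830 Hz — it must have started above the reference.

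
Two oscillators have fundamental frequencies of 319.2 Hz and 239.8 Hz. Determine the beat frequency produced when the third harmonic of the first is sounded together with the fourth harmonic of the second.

1.6 Hz

Third harmonic of the first: 3·319.2 = 957.6 Hz.
Fourth harmonic of the second: 4·239.8 = 959.2 Hz.
f_beat = |957.6 − 959.2| = 1.6 Hz.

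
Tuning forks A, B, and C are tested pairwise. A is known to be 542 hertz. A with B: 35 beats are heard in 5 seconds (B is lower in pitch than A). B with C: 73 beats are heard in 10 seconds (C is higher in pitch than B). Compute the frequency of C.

542.3 Hz

A–B: Beat frequency = 35/5 = 7 Hz.
B is below A, so f_B = 542 − 7 = 535 Hz.
B–C: Beat frequency = 73/10 = 7.3 Hz.
C is above B, so f_C = 535 + 7.3 = 542.3 Hz.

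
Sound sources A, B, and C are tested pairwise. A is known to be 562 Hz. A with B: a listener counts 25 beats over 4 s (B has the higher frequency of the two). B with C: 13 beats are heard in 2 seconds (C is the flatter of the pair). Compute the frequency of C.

A–B: Beat frequency = 25/4 = 6.25 Hz.
B is above A, so f_B = 562 + 6.25 = 568.25 Hz.
B–C: Beat frequency = 13/2 = 6.5 Hz.
C is below B, so f_C = 568.25 − 6.5 = 561.75 Hz.

561.75 Hz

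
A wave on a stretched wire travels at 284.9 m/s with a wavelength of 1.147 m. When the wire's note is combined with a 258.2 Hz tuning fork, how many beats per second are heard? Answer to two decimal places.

9.81 Hz

Source frequency f = v/λ = 284.9/1.147 = 248.3871 Hz.
f_beat = |248.3871 − 258.2| = 9.81 Hz.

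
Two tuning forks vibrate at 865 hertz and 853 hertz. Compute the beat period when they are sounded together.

f_beat = |865 − 853| = 12 Hz.
Beat period T = 1 / f_beat = 1 / 12 s.

0.083 s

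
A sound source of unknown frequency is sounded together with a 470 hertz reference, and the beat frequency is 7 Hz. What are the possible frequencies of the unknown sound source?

463 Hz or 477 Hz

|f − 470| = 7, so f = 470 ± 7.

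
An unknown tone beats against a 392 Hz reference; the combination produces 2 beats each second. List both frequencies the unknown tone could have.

390 Hz or 394 Hz

|f − 392| = 2, so f = 392 ± 2.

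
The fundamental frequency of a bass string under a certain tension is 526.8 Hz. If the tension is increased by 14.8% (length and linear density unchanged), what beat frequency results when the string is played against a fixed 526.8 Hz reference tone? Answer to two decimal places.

37.64 Hz

For a string, f ∝ √T, so the new frequency is 526.8·√1.148 = 564.4386 Hz.
f_beat = |564.4386 − 526.8| = 37.64 Hz.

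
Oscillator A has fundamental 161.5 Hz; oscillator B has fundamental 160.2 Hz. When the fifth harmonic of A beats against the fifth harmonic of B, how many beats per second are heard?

Fifth harmonic of the first: 5·161.5 = 807.5 Hz.
Fifth harmonic of the second: 5·160.2 = 801.0 Hz.
f_beat = |807.5 − 801.0| = 6.5 Hz.

6.5 Hz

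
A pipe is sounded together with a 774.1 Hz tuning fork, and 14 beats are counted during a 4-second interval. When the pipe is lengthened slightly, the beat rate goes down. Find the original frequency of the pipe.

Beat frequency = 14/4 = 3.5 Hz.
|f − 774.1| = 3.5, so the pipe was at either 770.6 Hz or 777.6 Hz.
A longer pipe has a lower fundamental; the adjustment lowers the pipe's frequency.
The beat rate fell, so the adjustment moved the pipe toward 774.1 Hz — it must have started above the reference.

777.6 Hz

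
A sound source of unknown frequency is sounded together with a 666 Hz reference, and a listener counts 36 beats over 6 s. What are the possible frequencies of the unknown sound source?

Beat frequency = 36/6 = 6 Hz.
|f − 666| = 6, so f = 666 ± 6.

660 Hz or 672 Hz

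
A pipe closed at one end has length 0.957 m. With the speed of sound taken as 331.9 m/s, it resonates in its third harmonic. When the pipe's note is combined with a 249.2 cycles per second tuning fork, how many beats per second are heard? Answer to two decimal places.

10.91 Hz

Closed pipe (odd harmonics): f_n = n·v/(4L) = 3·331.9/(4·0.957) = 260.1097 Hz.
f_beat = |260.1097 − 249.2| = 10.91 Hz.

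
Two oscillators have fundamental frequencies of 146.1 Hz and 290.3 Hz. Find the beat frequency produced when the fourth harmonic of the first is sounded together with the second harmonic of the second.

Fourth harmonic of the first: 4·146.1 = 584.4 Hz.
Second harmonic of the second: 2·290.3 = 580.6 Hz.
f_beat = |584.4 − 580.6| = 3.8 Hz.

3.8 Hz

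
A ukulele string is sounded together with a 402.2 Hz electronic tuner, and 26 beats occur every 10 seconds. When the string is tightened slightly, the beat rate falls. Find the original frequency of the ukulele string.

399.6 Hz

Beat frequency = 26/10 = 2.6 Hz.
|f − 402.2| = 2.6, so the ukulele string was at either 399.6 Hz or 404.8 Hz.
Increasing tension raises a string's frequency; the adjustment raises the ukulele string's frequency.
The beat rate fell, so the adjustment moved the ukulele string toward 402.2 Hz — it must have started below the reference.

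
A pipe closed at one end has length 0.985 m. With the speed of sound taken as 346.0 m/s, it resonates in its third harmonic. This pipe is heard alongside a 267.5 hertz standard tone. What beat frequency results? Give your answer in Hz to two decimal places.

4.05 Hz

Closed pipe (odd harmonics): f_n = n·v/(4L) = 3·346.0/(4·0.985) = 263.4518 Hz.
f_beat = |263.4518 − 267.5| = 4.05 Hz.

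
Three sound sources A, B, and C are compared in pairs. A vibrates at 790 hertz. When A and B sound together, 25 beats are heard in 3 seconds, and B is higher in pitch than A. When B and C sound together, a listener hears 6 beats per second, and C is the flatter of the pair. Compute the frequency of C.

A–B: Beat frequency = 25/3 = 8.3333 Hz.
B is above A, so f_B = 790 + 8.3333 = 798.3333 Hz.
C is below B, so f_C = 798.3333 − 6 = 792.3333 Hz.

792.3333 Hz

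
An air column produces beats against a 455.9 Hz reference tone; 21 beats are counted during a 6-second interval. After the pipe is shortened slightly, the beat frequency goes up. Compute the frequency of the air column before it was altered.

Beat frequency = 21/6 = 3.5 Hz.
|f − 455.9| = 3.5, so the air column was at either 452.4 Hz or 459.4 Hz.
A shorter pipe has a higher fundamental; the adjustment raises the air column's frequency.
The beat rate rose, so the adjustment moved the air column further from 455.9 Hz — it was already above the reference.

459.4 Hz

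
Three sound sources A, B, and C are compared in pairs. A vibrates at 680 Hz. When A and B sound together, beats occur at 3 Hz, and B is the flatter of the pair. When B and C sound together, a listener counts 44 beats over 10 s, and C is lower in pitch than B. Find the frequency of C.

672.6 Hz

B is below A, so f_B = 680 − 3 = 677 Hz.
B–C: Beat frequency = 44/10 = 4.4 Hz.
C is below B, so f_C = 677 − 4.4 = 672.6 Hz.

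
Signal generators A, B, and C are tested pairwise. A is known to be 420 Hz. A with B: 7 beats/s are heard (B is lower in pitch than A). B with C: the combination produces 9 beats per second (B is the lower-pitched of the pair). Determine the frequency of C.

422 Hz

B is below A, so f_B = 420 − 7 = 413 Hz.
C is above B, so f_C = 413 + 9 = 422 Hz.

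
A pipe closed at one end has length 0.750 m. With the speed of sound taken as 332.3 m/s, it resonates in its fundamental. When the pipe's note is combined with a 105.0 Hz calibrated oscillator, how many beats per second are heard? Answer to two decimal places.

Closed pipe (odd harmonics): f_n = n·v/(4L) = 1·332.3/(4·0.750) = 110.7667 Hz.
f_beat = |110.7667 − 105.0| = 5.77 Hz.

5.77 Hz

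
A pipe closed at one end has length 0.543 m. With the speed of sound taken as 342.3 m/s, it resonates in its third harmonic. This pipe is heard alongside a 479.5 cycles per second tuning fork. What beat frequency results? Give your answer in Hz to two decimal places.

6.71 Hz

Closed pipe (odd harmonics): f_n = n·v/(4L) = 3·342.3/(4·0.543) = 472.7901 Hz.
f_beat = |472.7901 − 479.5| = 6.71 Hz.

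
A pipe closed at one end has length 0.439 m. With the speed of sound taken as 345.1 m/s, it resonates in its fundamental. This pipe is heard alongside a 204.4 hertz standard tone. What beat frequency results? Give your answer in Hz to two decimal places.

Closed pipe (odd harmonics): f_n = n·v/(4L) = 1·345.1/(4·0.439) = 196.5262 Hz.
f_beat = |196.5262 − 204.4| = 7.87 Hz.

7.87 Hz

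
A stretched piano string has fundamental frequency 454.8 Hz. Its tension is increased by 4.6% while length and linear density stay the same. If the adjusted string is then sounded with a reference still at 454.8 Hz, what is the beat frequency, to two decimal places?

For a string, f ∝ √T, so the new frequency is 454.8·√1.046 = 465.1428 Hz.
f_beat = |465.1428 − 454.8| = 10.34 Hz.

10.34 Hz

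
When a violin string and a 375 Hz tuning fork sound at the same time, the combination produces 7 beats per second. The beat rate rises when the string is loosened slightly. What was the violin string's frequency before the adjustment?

|f − 375| = 7, so the violin string was at either 368 Hz or 382 Hz.
Reducing tension lowers a string's frequency; the adjustment lowers the violin string's frequency.
The beat rate rose, so the adjustment moved the violin string further from 375 Hz — it was already below the reference.

368 Hz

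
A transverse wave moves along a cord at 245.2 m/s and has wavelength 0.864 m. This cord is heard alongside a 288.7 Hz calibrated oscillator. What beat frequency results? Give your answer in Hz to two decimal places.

Source frequency f = v/λ = 245.2/0.864 = 283.7963 Hz.
f_beat = |283.7963 − 288.7| = 4.90 Hz.

4.90 Hz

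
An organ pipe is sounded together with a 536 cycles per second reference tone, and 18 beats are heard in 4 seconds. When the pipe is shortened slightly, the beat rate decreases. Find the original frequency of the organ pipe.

Beat frequency = 18/4 = 4.5 Hz.
|f − 536| = 4.5, so the organ pipe was at either 531.5 Hz or 540.5 Hz.
A shorter pipe has a higher fundamental; the adjustment raises the organ pipe's frequency.
The beat rate fell, so the adjustment moved the organ pipe toward 536 Hz — it must have started below the reference.

531.5 Hz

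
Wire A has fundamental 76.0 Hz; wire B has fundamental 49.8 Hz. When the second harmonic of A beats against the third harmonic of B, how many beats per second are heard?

Second harmonic of the first: 2·76.0 = 152.0 Hz.
Third harmonic of the second: 3·49.8 = 149.4 Hz.
f_beat = |152.0 − 149.4| = 2.6 Hz.

2.6 Hz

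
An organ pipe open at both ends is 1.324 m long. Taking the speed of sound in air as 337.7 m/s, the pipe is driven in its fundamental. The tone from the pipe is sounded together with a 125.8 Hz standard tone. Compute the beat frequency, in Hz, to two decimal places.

1.73 Hz

Open pipe: f_n = n·v/(2L) = 1·337.7/(2·1.324) = 127.5302 Hz.
f_beat = |127.5302 − 125.8| = 1.73 Hz.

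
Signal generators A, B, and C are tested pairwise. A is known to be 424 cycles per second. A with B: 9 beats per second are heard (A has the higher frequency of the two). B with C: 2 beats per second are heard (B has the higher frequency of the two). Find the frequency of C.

413 Hz

B is below A, so f_B = 424 − 9 = 415 Hz.
C is below B, so f_C = 415 − 2 = 413 Hz.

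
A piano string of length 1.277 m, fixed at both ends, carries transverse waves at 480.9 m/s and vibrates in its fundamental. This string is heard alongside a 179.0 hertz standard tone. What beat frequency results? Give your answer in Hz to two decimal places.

9.29 Hz

For a string fixed at both ends, f_n = n·v/(2L) = 1·480.9/(2·1.277) = 188.2929 Hz.
f_beat = |188.2929 − 179.0| = 9.29 Hz.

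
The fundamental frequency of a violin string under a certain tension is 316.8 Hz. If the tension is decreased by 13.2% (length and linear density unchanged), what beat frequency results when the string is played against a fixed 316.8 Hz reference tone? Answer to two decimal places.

21.65 Hz

For a string, f ∝ √T, so the new frequency is 316.8·√0.868 = 295.1515 Hz.
f_beat = |295.1515 − 316.8| = 21.65 Hz.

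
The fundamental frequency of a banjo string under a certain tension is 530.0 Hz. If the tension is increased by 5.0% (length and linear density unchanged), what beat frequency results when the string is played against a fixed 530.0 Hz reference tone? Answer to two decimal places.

13.09 Hz

For a string, f ∝ √T, so the new frequency is 530.0·√1.050 = 543.0884 Hz.
f_beat = |543.0884 − 530.0| = 13.09 Hz.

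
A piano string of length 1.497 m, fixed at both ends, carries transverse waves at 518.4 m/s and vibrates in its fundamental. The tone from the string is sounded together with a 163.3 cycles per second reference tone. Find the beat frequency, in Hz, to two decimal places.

9.85 Hz

For a string fixed at both ends, f_n = n·v/(2L) = 1·518.4/(2·1.497) = 173.1463 Hz.
f_beat = |173.1463 − 163.3| = 9.85 Hz.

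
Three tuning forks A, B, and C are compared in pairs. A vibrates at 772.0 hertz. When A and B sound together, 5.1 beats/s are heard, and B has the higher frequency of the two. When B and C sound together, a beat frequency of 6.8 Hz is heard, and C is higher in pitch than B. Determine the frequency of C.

783.9 Hz

B is above A, so f_B = 772.0 + 5.1 = 777.1 Hz.
C is above B, so f_C = 777.1 + 6.8 = 783.9 Hz.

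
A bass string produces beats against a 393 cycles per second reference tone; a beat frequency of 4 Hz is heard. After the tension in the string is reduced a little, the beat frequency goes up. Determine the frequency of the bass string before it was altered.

389 Hz

|f − 393| = 4, so the bass string was at either 389 Hz or 397 Hz.
Lower tension means lower frequency; the adjustment lowers the bass string's frequency.
The beat rate rose, so the adjustment moved the bass string further from 393 Hz — it was already below the reference.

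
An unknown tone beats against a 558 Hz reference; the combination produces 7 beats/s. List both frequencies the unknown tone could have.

551 Hz or 565 Hz

|f − 558| = 7, so f = 558 ± 7.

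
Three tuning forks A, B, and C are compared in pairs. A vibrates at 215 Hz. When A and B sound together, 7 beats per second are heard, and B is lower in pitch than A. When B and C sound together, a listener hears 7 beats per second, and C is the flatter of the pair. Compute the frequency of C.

201 Hz

B is below A, so f_B = 215 − 7 = 208 Hz.
C is below B, so f_C = 208 − 7 = 201 Hz.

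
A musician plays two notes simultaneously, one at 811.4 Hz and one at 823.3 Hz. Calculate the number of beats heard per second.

The beat frequency equals the magnitude of the frequency difference.
|811.4 − 823.3| = 11.9 Hz.

11.9 Hz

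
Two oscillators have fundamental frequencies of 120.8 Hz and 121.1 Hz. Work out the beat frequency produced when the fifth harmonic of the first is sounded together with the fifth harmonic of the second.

Fifth harmonic of the first: 5·120.8 = 604.0 Hz.
Fifth harmonic of the second: 5·121.1 = 605.5 Hz.
f_beat = |604.0 − 605.5| = 1.5 Hz.

1.5 Hz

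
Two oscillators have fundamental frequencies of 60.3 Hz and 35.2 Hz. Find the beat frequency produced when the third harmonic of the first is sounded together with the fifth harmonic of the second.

Third harmonic of the first: 3·60.3 = 180.9 Hz.
Fifth harmonic of the second: 5·35.2 = 176.0 Hz.
f_beat = |180.9 − 176.0| = 4.9 Hz.

4.9 Hz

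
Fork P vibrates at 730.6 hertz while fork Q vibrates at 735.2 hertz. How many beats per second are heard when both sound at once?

4.6 Hz

f_beat = |f₁ − f₂|.
|730.6 − 735.2| = 4.6 Hz.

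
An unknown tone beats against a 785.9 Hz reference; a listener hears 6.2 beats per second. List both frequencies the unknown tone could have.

779.7 Hz or 792.1 Hz

|f − 785.9| = 6.2, so f = 785.9 ± 6.2.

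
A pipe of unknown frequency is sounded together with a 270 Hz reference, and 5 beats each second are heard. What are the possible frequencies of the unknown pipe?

|f − 270| = 5, so f = 270 ± 5.

265 Hz or 275 Hz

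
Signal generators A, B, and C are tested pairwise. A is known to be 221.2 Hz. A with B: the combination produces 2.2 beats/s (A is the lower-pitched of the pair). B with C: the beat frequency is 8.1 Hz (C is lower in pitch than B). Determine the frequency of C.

215.3 Hz

B is above A, so f_B = 221.2 + 2.2 = 223.4 Hz.
C is below B, so f_C = 223.4 − 8.1 = 215.3 Hz.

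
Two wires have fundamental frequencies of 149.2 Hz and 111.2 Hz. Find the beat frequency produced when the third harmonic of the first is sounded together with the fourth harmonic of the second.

Third harmonic of the first: 3·149.2 = 447.6 Hz.
Fourth harmonic of the second: 4·111.2 = 444.8 Hz.
f_beat = |447.6 − 444.8| = 2.8 Hz.

2.8 Hz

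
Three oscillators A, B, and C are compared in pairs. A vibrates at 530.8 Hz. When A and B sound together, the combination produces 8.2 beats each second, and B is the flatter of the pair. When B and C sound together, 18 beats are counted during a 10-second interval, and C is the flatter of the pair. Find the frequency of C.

520.8 Hz

B is below A, so f_B = 530.8 − 8.2 = 522.6 Hz.
B–C: Beat frequency = 18/10 = 1.8 Hz.
C is below B, so f_C = 522.6 − 1.8 = 520.8 Hz.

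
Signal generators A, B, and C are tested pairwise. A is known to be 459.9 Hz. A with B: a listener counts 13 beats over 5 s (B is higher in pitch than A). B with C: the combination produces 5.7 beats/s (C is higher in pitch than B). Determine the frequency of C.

A–B: Beat frequency = 13/5 = 2.6 Hz.
B is above A, so f_B = 459.9 + 2.6 = 462.5 Hz.
C is above B, so f_C = 462.5 + 5.7 = 468.2 Hz.

468.2 Hz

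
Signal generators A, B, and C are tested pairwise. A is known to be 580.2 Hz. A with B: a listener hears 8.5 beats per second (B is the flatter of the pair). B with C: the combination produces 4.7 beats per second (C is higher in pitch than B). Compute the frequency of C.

576.4 Hz

B is below A, so f_B = 580.2 − 8.5 = 571.7 Hz.
C is above B, so f_C = 571.7 + 4.7 = 576.4 Hz.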